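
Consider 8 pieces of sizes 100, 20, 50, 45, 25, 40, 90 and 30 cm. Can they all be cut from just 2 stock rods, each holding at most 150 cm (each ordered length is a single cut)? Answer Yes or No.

Total = 400 cm; ⌈400/150⌉ = 3.
At least 3 stock rods are required, but only 2 are allowed.

No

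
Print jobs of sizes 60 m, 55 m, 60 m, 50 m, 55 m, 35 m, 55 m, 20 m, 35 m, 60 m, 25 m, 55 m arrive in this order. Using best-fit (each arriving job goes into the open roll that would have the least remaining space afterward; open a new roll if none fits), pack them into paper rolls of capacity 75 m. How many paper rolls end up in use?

9

  60 → roll 1 (new)  [load 60/75]
  55 → roll 2 (new)  [load 55/75]
  60 → roll 3 (new)  [load 60/75]
  50 → roll 4 (new)  [load 50/75]
  55 → roll 5 (new)  [load 55/75]
  35 → roll 6 (new)  [load 35/75]
  55 → roll 7 (new)  [load 55/75]
  20 → roll 2  [load 75/75]
  35 → roll 6  [load 70/75]
  60 → roll 8 (new)  [load 60/75]
  25 → roll 4  [load 75/75]
  55 → roll 9 (new)  [load 55/75]
9 paper rolls opened.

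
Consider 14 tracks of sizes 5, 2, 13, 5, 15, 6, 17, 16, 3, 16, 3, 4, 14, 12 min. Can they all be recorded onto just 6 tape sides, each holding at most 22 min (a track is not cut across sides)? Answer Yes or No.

Total = 131 min; ⌈131/22⌉ = 6.
7 tracks each exceed half the capacity and cannot share a side, forcing at least 7 tape sides.
At least 7 tape sides are required, but only 6 are allowed.

No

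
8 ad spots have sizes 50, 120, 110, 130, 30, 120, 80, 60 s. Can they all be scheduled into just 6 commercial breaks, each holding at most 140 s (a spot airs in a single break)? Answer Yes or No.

A valid assignment using 6 commercial breaks:
  break 1: 130 = 130
  break 2: 120 = 120
  break 3: 120 = 120
  break 4: 110 + 30 = 140
  break 5: 80 + 60 = 140
  break 6: 50 = 50
Every load is within 140 s, so 6 commercial breaks suffice.

Yes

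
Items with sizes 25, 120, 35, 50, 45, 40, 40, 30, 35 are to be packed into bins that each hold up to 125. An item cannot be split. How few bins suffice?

Total = 120 + 50 + 45 + 40 + 40 + 35 + 35 + 30 + 25 = 420.
Lower bound: ⌈420/125⌉ = 4 bins.
A packing using 4 bins:
  bin 1: 120 = 120
  bin 2: 50 + 45 + 30 = 125
  bin 3: 40 + 40 + 35 = 115
  bin 4: 35 + 25 = 60
This matches the lower bound, so 4 is optimal.

4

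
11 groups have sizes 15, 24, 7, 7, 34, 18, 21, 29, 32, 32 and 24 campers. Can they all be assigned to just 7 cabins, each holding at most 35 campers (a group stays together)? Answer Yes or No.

Total = 243 campers; ⌈243/35⌉ = 7.
8 groups each exceed half the capacity and cannot share a cabin, forcing at least 8 cabins.
At least 8 cabins are required, but only 7 are allowed.

No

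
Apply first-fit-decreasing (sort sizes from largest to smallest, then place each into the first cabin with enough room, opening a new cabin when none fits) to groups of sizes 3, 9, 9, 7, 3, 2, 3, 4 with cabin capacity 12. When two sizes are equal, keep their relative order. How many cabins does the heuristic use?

Sorted descending: 9, 9, 7, 4, 3, 3, 3, 2.
  9 → cabin 1 (new)  [load 9/12]
  9 → cabin 2 (new)  [load 9/12]
  7 → cabin 3 (new)  [load 7/12]
  4 → cabin 3  [load 11/12]
  3 → cabin 1  [load 12/12]
  3 → cabin 2  [load 12/12]
  3 → cabin 4 (new)  [load 3/12]
  2 → cabin 4  [load 5/12]
4 cabins opened.

4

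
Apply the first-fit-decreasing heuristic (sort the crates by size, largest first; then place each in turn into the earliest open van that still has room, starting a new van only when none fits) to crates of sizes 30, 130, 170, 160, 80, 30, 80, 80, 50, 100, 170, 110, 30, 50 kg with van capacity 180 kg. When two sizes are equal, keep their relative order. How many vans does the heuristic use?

Sorted descending: 170, 170, 160, 130, 110, 100, 80, 80, 80, 50, 50, 30, 30, 30.
  170 → van 1 (new)  [load 170/180]
  170 → van 2 (new)  [load 170/180]
  160 → van 3 (new)  [load 160/180]
  130 → van 4 (new)  [load 130/180]
  110 → van 5 (new)  [load 110/180]
  100 → van 6 (new)  [load 100/180]
  80 → van 6  [load 180/180]
  80 → van 7 (new)  [load 80/180]
  80 → van 7  [load 160/180]
  50 → van 4  [load 180/180]
  50 → van 5  [load 160/180]
  30 → van 8 (new)  [load 30/180]
  30 → van 8  [load 60/180]
  30 → van 8  [load 90/180]
8 vans opened.

8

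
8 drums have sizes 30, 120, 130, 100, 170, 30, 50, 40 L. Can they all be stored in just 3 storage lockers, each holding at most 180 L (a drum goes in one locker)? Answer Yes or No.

Total = 670 L; ⌈670/180⌉ = 4.
At least 4 storage lockers are required, but only 3 are allowed.

No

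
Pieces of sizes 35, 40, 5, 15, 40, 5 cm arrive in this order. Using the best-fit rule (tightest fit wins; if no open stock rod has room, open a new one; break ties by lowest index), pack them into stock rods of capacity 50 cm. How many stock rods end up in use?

3

  35 → stock rod 1 (new)  [load 35/50]
  40 → stock rod 2 (new)  [load 40/50]
  5 → stock rod 2  [load 45/50]
  15 → stock rod 1  [load 50/50]
  40 → stock rod 3 (new)  [load 40/50]
  5 → stock rod 2  [load 50/50]
3 stock rods opened.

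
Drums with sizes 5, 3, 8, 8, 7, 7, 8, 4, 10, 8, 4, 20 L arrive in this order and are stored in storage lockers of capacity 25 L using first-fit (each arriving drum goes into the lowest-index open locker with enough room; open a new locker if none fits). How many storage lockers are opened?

  5 → locker 1 (new)  [load 5/25]
  3 → locker 1  [load 8/25]
  8 → locker 1  [load 16/25]
  8 → locker 1  [load 24/25]
  7 → locker 2 (new)  [load 7/25]
  7 → locker 2  [load 14/25]
  8 → locker 2  [load 22/25]
  4 → locker 3 (new)  [load 4/25]
  10 → locker 3  [load 14/25]
  8 → locker 3  [load 22/25]
  4 → locker 4 (new)  [load 4/25]
  20 → locker 4  [load 24/25]
4 storage lockers opened.

4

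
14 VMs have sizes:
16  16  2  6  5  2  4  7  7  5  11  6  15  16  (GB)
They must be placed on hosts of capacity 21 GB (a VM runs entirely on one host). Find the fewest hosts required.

Total = 16 + 16 + 16 + 15 + 11 + 7 + 7 + 6 + 6 + 5 + 5 + 4 + 2 + 2 = 118 GB.
Lower bound: ⌈118/21⌉ = 6 hosts.
A packing using 6 hosts:
  host 1: 16 + 5 = 21
  host 2: 16 + 5 = 21
  host 3: 16 + 4 = 20
  host 4: 15 + 6 = 21
  host 5: 11 + 7 + 2 = 20
  host 6: 7 + 6 + 2 = 15
This matches the lower bound, so 6 is optimal.

6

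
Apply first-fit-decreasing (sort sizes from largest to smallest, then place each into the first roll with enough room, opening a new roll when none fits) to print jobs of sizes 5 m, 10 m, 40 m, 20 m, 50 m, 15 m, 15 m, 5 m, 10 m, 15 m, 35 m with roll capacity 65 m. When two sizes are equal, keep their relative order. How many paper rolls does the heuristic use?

4

Sorted descending: 50, 40, 35, 20, 15, 15, 15, 10, 10, 5, 5.
  50 → roll 1 (new)  [load 50/65]
  40 → roll 2 (new)  [load 40/65]
  35 → roll 3 (new)  [load 35/65]
  20 → roll 2  [load 60/65]
  15 → roll 1  [load 65/65]
  15 → roll 3  [load 50/65]
  15 → roll 3  [load 65/65]
  10 → roll 4 (new)  [load 10/65]
  10 → roll 4  [load 20/65]
  5 → roll 2  [load 65/65]
  5 → roll 4  [load 25/65]
4 paper rolls opened.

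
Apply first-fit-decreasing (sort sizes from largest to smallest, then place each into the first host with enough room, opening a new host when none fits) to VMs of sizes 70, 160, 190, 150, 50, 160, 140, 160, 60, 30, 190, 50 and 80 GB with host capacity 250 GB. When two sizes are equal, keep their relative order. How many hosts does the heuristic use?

Sorted descending: 190, 190, 160, 160, 160, 150, 140, 80, 70, 60, 50, 50, 30.
  190 → host 1 (new)  [load 190/250]
  190 → host 2 (new)  [load 190/250]
  160 → host 3 (new)  [load 160/250]
  160 → host 4 (new)  [load 160/250]
  160 → host 5 (new)  [load 160/250]
  150 → host 6 (new)  [load 150/250]
  140 → host 7 (new)  [load 140/250]
  80 → host 3  [load 240/250]
  70 → host 4  [load 230/250]
  60 → host 1  [load 250/250]
  50 → host 2  [load 240/250]
  50 → host 5  [load 210/250]
  30 → host 5  [load 240/250]
7 hosts opened.

7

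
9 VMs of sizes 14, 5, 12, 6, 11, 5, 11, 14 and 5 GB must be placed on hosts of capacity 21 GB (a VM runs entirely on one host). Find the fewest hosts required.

Total = 14 + 14 + 12 + 11 + 11 + 6 + 5 + 5 + 5 = 83 GB.
Lower bound: ⌈83/21⌉ = 4 hosts.
Also, 5 VMs each exceed 21/2 GB, and no two of those can share a host, so at least 5 hosts are needed.
A packing using 5 hosts:
  host 1: 14 + 6 = 20
  host 2: 14 + 5 = 19
  host 3: 12 + 5 = 17
  host 4: 11 + 5 = 16
  host 5: 11 = 11
This matches the lower bound, so 5 is optimal.

5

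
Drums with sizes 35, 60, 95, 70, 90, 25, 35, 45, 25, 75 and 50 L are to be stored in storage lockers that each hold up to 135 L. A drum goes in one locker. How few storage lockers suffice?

5

Total = 95 + 90 + 75 + 70 + 60 + 50 + 45 + 35 + 35 + 25 + 25 = 605 L.
Lower bound: ⌈605/135⌉ = 5 storage lockers.
A packing using 5 storage lockers:
  locker 1: 95 + 35 = 130
  locker 2: 90 + 45 = 135
  locker 3: 75 + 60 = 135
  locker 4: 70 + 50 = 120
  locker 5: 35 + 25 + 25 = 85
This matches the lower bound, so 5 is optimal.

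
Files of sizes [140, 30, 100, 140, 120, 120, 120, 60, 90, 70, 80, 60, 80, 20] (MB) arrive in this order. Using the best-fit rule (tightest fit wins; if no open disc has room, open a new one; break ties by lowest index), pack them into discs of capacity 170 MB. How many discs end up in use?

  140 → disc 1 (new)  [load 140/170]
  30 → disc 1  [load 170/170]
  100 → disc 2 (new)  [load 100/170]
  140 → disc 3 (new)  [load 140/170]
  120 → disc 4 (new)  [load 120/170]
  120 → disc 5 (new)  [load 120/170]
  120 → disc 6 (new)  [load 120/170]
  60 → disc 2  [load 160/170]
  90 → disc 7 (new)  [load 90/170]
  70 → disc 7  [load 160/170]
  80 → disc 8 (new)  [load 80/170]
  60 → disc 8  [load 140/170]
  80 → disc 9 (new)  [load 80/170]
  20 → disc 3  [load 160/170]
9 discs opened.

9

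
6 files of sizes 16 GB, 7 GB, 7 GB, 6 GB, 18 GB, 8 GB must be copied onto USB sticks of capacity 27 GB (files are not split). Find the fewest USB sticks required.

3

Total = 18 + 16 + 8 + 7 + 7 + 6 = 62 GB.
Lower bound: ⌈62/27⌉ = 3 USB sticks.
A packing using 3 USB sticks:
  USB stick 1: 18 + 8 = 26
  USB stick 2: 16 + 7 = 23
  USB stick 3: 7 + 6 = 13
This matches the lower bound, so 3 is optimal.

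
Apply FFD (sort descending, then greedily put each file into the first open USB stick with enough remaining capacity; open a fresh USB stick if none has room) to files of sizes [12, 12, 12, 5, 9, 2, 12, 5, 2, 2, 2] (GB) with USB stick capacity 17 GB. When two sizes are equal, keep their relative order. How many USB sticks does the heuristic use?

5

Sorted descending: 12, 12, 12, 12, 9, 5, 5, 2, 2, 2, 2.
  12 → USB stick 1 (new)  [load 12/17]
  12 → USB stick 2 (new)  [load 12/17]
  12 → USB stick 3 (new)  [load 12/17]
  12 → USB stick 4 (new)  [load 12/17]
  9 → USB stick 5 (new)  [load 9/17]
  5 → USB stick 1  [load 17/17]
  5 → USB stick 2  [load 17/17]
  2 → USB stick 3  [load 14/17]
  2 → USB stick 3  [load 16/17]
  2 → USB stick 4  [load 14/17]
  2 → USB stick 4  [load 16/17]
5 USB sticks opened.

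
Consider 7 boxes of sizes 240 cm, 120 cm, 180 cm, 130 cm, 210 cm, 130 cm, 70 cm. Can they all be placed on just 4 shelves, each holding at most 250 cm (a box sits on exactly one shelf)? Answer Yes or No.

No

Total = 1080 cm; ⌈1080/250⌉ = 5.
At least 5 shelves are required, but only 4 are allowed.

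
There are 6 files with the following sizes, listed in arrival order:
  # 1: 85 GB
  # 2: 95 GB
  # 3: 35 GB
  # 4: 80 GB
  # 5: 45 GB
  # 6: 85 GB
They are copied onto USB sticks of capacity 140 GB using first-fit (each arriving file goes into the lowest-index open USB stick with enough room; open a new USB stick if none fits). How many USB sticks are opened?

  85 → USB stick 1 (new)  [load 85/140]
  95 → USB stick 2 (new)  [load 95/140]
  35 → USB stick 1  [load 120/140]
  80 → USB stick 3 (new)  [load 80/140]
  45 → USB stick 2  [load 140/140]
  85 → USB stick 4 (new)  [load 85/140]
4 USB sticks opened.

4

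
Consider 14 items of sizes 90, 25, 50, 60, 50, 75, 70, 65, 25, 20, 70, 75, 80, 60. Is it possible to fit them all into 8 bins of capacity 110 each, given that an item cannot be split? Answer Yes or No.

No

Total = 815; ⌈815/110⌉ = 8.
9 items each exceed half the capacity and cannot share a bin, forcing at least 9 bins.
At least 9 bins are required, but only 8 are allowed.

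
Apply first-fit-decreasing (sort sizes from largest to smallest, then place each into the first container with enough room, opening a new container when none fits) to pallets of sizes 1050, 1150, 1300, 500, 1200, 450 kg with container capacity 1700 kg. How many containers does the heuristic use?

4

Sorted descending: 1300, 1200, 1150, 1050, 500, 450.
  1300 → container 1 (new)  [load 1300/1700]
  1200 → container 2 (new)  [load 1200/1700]
  1150 → container 3 (new)  [load 1150/1700]
  1050 → container 4 (new)  [load 1050/1700]
  500 → container 2  [load 1700/1700]
  450 → container 3  [load 1600/1700]
4 containers opened.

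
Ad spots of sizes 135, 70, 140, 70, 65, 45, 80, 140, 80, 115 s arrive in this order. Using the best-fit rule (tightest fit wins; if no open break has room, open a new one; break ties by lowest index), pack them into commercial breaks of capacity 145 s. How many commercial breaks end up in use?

8

  135 → break 1 (new)  [load 135/145]
  70 → break 2 (new)  [load 70/145]
  140 → break 3 (new)  [load 140/145]
  70 → break 2  [load 140/145]
  65 → break 4 (new)  [load 65/145]
  45 → break 4  [load 110/145]
  80 → break 5 (new)  [load 80/145]
  140 → break 6 (new)  [load 140/145]
  80 → break 7 (new)  [load 80/145]
  115 → break 8 (new)  [load 115/145]
8 commercial breaks opened.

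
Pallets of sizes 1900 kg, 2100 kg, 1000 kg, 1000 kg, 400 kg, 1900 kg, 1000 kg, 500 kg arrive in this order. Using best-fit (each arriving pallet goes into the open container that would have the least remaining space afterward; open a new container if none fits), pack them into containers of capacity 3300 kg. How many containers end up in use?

  1900 → container 1 (new)  [load 1900/3300]
  2100 → container 2 (new)  [load 2100/3300]
  1000 → container 2  [load 3100/3300]
  1000 → container 1  [load 2900/3300]
  400 → container 1  [load 3300/3300]
  1900 → container 3 (new)  [load 1900/3300]
  1000 → container 3  [load 2900/3300]
  500 → container 4 (new)  [load 500/3300]
4 containers opened.

4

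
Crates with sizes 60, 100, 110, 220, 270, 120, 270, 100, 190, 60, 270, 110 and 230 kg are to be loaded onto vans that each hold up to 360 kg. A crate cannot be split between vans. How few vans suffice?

7

Total = 270 + 270 + 270 + 230 + 220 + 190 + 120 + 110 + 110 + 100 + 100 + 60 + 60 = 2110 kg.
Lower bound: ⌈2110/360⌉ = 6 vans.
A packing using 7 vans:
  van 1: 270 + 60 = 330
  van 2: 270 + 60 = 330
  van 3: 270 = 270
  van 4: 230 + 120 = 350
  van 5: 220 + 110 = 330
  van 6: 190 + 110 = 300
  van 7: 100 + 100 = 200
No arrangement into 6 vans stays within capacity, so 7 is optimal.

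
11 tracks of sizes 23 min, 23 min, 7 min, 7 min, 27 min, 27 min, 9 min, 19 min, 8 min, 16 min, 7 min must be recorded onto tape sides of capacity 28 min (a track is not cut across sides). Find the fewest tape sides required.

Total = 27 + 27 + 23 + 23 + 19 + 16 + 9 + 8 + 7 + 7 + 7 = 173 min.
Lower bound: ⌈173/28⌉ = 7 tape sides.
A packing using 7 tape sides:
  side 1: 27 = 27
  side 2: 27 = 27
  side 3: 23 = 23
  side 4: 23 = 23
  side 5: 19 + 9 = 28
  side 6: 16 + 8 = 24
  side 7: 7 + 7 + 7 = 21
This matches the lower bound, so 7 is optimal.

7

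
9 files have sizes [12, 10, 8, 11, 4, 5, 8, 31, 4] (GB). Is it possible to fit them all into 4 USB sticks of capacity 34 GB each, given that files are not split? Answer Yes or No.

A valid assignment using 3 USB sticks:
  USB stick 1: 31 = 31
  USB stick 2: 12 + 11 + 10 = 33
  USB stick 3: 8 + 8 + 5 + 4 + 4 = 29
That uses only 3 ≤ 4, so 4 USB sticks are enough.

Yes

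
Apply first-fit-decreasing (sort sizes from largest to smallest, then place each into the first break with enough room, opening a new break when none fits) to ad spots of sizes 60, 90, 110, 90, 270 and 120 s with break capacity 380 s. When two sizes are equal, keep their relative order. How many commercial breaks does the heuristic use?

Sorted descending: 270, 120, 110, 90, 90, 60.
  270 → break 1 (new)  [load 270/380]
  120 → break 2 (new)  [load 120/380]
  110 → break 1  [load 380/380]
  90 → break 2  [load 210/380]
  90 → break 2  [load 300/380]
  60 → break 2  [load 360/380]
2 commercial breaks opened.

2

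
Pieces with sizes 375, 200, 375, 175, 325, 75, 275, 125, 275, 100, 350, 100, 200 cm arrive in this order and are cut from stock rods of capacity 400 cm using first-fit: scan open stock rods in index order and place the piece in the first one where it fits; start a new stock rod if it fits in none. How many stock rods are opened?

  375 → stock rod 1 (new)  [load 375/400]
  200 → stock rod 2 (new)  [load 200/400]
  375 → stock rod 3 (new)  [load 375/400]
  175 → stock rod 2  [load 375/400]
  325 → stock rod 4 (new)  [load 325/400]
  75 → stock rod 4  [load 400/400]
  275 → stock rod 5 (new)  [load 275/400]
  125 → stock rod 5  [load 400/400]
  275 → stock rod 6 (new)  [load 275/400]
  100 → stock rod 6  [load 375/400]
  350 → stock rod 7 (new)  [load 350/400]
  100 → stock rod 8 (new)  [load 100/400]
  200 → stock rod 8  [load 300/400]
8 stock rods opened.

8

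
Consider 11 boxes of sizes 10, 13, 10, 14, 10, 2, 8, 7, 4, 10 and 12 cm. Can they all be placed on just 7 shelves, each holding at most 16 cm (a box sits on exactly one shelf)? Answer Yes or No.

No

Total = 100 cm; ⌈100/16⌉ = 7.
The bound of 7 does not rule out 7, but exhaustive search shows no assignment into 7 shelves of capacity 16 cm exists — the minimum is 8.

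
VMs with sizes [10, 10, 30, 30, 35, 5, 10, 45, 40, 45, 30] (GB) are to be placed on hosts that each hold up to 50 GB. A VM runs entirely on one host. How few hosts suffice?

Total = 45 + 45 + 40 + 35 + 30 + 30 + 30 + 10 + 10 + 10 + 5 = 290 GB.
Lower bound: ⌈290/50⌉ = 6 hosts.
Also, 7 VMs each exceed 25 GB, and no two of those can share a host, so at least 7 hosts are needed.
A packing using 7 hosts:
  host 1: 45 + 5 = 50
  host 2: 45 = 45
  host 3: 40 + 10 = 50
  host 4: 35 + 10 = 45
  host 5: 30 + 10 = 40
  host 6: 30 = 30
  host 7: 30 = 30
This matches the lower bound, so 7 is optimal.

7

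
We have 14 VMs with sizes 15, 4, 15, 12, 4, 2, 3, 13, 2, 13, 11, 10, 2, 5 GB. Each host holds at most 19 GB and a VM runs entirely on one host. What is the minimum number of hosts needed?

7

Total = 15 + 15 + 13 + 13 + 12 + 11 + 10 + 5 + 4 + 4 + 3 + 2 + 2 + 2 = 111 GB.
Lower bound: ⌈111/19⌉ = 6 hosts.
Also, 7 VMs each exceed 19/2 GB, and no two of those can share a host, so at least 7 hosts are needed.
A packing using 7 hosts:
  host 1: 15 + 4 = 19
  host 2: 15 + 4 = 19
  host 3: 13 + 5 = 18
  host 4: 13 + 3 + 2 = 18
  host 5: 12 + 2 + 2 = 16
  host 6: 11 = 11
  host 7: 10 = 10
This matches the lower bound, so 7 is optimal.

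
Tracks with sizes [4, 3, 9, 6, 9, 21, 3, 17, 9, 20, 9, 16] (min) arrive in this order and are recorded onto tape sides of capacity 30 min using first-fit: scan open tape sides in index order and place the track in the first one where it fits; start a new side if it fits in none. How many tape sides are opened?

  4 → side 1 (new)  [load 4/30]
  3 → side 1  [load 7/30]
  9 → side 1  [load 16/30]
  6 → side 1  [load 22/30]
  9 → side 2 (new)  [load 9/30]
  21 → side 2  [load 30/30]
  3 → side 1  [load 25/30]
  17 → side 3 (new)  [load 17/30]
  9 → side 3  [load 26/30]
  20 → side 4 (new)  [load 20/30]
  9 → side 4  [load 29/30]
  16 → side 5 (new)  [load 16/30]
5 tape sides opened.

5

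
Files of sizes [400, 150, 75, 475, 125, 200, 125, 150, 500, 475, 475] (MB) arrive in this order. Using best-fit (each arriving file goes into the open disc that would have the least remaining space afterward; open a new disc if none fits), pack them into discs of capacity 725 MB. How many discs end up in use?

  400 → disc 1 (new)  [load 400/725]
  150 → disc 1  [load 550/725]
  75 → disc 1  [load 625/725]
  475 → disc 2 (new)  [load 475/725]
  125 → disc 2  [load 600/725]
  200 → disc 3 (new)  [load 200/725]
  125 → disc 2  [load 725/725]
  150 → disc 3  [load 350/725]
  500 → disc 4 (new)  [load 500/725]
  475 → disc 5 (new)  [load 475/725]
  475 → disc 6 (new)  [load 475/725]
6 discs opened.

6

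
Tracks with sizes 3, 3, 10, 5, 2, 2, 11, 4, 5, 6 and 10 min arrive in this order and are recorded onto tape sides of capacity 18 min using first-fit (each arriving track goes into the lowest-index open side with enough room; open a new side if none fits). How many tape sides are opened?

  3 → side 1 (new)  [load 3/18]
  3 → side 1  [load 6/18]
  10 → side 1  [load 16/18]
  5 → side 2 (new)  [load 5/18]
  2 → side 1  [load 18/18]
  2 → side 2  [load 7/18]
  11 → side 2  [load 18/18]
  4 → side 3 (new)  [load 4/18]
  5 → side 3  [load 9/18]
  6 → side 3  [load 15/18]
  10 → side 4 (new)  [load 10/18]
4 tape sides opened.

4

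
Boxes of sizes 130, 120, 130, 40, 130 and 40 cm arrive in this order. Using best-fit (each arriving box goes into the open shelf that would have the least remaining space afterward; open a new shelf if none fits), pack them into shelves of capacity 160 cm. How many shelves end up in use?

  130 → shelf 1 (new)  [load 130/160]
  120 → shelf 2 (new)  [load 120/160]
  130 → shelf 3 (new)  [load 130/160]
  40 → shelf 2  [load 160/160]
  130 → shelf 4 (new)  [load 130/160]
  40 → shelf 5 (new)  [load 40/160]
5 shelves opened.

5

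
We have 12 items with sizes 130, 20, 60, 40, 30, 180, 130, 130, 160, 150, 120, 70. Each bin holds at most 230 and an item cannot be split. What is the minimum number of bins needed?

Total = 180 + 160 + 150 + 130 + 130 + 130 + 120 + 70 + 60 + 40 + 30 + 20 = 1220.
Lower bound: ⌈1220/230⌉ = 6 bins.
Also, 7 items each exceed 115, and no two of those can share a bin, so at least 7 bins are needed.
A packing using 7 bins:
  bin 1: 180 + 40 = 220
  bin 2: 160 + 70 = 230
  bin 3: 150 + 60 + 20 = 230
  bin 4: 130 + 30 = 160
  bin 5: 130 = 130
  bin 6: 130 = 130
  bin 7: 120 = 120
This matches the lower bound, so 7 is optimal.

7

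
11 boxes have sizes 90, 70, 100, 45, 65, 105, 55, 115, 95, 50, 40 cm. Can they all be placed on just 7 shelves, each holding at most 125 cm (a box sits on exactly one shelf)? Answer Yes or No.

Total = 830 cm; ⌈830/125⌉ = 7.
The bound of 7 does not rule out 7, but exhaustive search shows no assignment into 7 shelves of capacity 125 cm exists — the minimum is 8.

No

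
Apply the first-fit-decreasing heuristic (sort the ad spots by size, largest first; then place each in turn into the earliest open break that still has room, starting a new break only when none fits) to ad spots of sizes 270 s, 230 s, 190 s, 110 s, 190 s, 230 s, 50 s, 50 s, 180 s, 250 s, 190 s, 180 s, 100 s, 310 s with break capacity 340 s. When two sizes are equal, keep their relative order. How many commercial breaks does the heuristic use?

10

Sorted descending: 310, 270, 250, 230, 230, 190, 190, 190, 180, 180, 110, 100, 50, 50.
  310 → break 1 (new)  [load 310/340]
  270 → break 2 (new)  [load 270/340]
  250 → break 3 (new)  [load 250/340]
  230 → break 4 (new)  [load 230/340]
  230 → break 5 (new)  [load 230/340]
  190 → break 6 (new)  [load 190/340]
  190 → break 7 (new)  [load 190/340]
  190 → break 8 (new)  [load 190/340]
  180 → break 9 (new)  [load 180/340]
  180 → break 10 (new)  [load 180/340]
  110 → break 4  [load 340/340]
  100 → break 5  [load 330/340]
  50 → break 2  [load 320/340]
  50 → break 3  [load 300/340]
10 commercial breaks opened.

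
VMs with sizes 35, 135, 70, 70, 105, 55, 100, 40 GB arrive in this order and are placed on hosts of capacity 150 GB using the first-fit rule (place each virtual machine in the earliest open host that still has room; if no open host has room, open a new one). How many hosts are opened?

  35 → host 1 (new)  [load 35/150]
  135 → host 2 (new)  [load 135/150]
  70 → host 1  [load 105/150]
  70 → host 3 (new)  [load 70/150]
  105 → host 4 (new)  [load 105/150]
  55 → host 3  [load 125/150]
  100 → host 5 (new)  [load 100/150]
  40 → host 1  [load 145/150]
5 hosts opened.

5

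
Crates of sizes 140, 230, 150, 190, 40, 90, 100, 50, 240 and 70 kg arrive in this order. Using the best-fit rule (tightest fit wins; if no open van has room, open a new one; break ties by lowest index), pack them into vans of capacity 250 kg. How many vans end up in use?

  140 → van 1 (new)  [load 140/250]
  230 → van 2 (new)  [load 230/250]
  150 → van 3 (new)  [load 150/250]
  190 → van 4 (new)  [load 190/250]
  40 → van 4  [load 230/250]
  90 → van 3  [load 240/250]
  100 → van 1  [load 240/250]
  50 → van 5 (new)  [load 50/250]
  240 → van 6 (new)  [load 240/250]
  70 → van 5  [load 120/250]
6 vans opened.

6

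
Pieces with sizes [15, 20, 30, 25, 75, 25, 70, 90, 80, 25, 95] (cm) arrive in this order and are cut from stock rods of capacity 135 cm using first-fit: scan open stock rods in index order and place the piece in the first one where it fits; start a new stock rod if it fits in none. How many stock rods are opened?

6

  15 → stock rod 1 (new)  [load 15/135]
  20 → stock rod 1  [load 35/135]
  30 → stock rod 1  [load 65/135]
  25 → stock rod 1  [load 90/135]
  75 → stock rod 2 (new)  [load 75/135]
  25 → stock rod 1  [load 115/135]
  70 → stock rod 3 (new)  [load 70/135]
  90 → stock rod 4 (new)  [load 90/135]
  80 → stock rod 5 (new)  [load 80/135]
  25 → stock rod 2  [load 100/135]
  95 → stock rod 6 (new)  [load 95/135]
6 stock rods opened.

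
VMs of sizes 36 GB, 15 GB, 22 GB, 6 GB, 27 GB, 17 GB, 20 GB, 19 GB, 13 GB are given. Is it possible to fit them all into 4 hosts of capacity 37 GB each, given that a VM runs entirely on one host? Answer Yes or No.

Total = 175 GB; ⌈175/37⌉ = 5.
At least 5 hosts are required, but only 4 are allowed.

No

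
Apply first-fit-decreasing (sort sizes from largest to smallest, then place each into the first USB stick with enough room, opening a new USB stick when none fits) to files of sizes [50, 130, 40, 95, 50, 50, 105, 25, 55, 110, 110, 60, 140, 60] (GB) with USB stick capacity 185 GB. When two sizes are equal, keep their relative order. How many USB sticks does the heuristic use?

Sorted descending: 140, 130, 110, 110, 105, 95, 60, 60, 55, 50, 50, 50, 40, 25.
  140 → USB stick 1 (new)  [load 140/185]
  130 → USB stick 2 (new)  [load 130/185]
  110 → USB stick 3 (new)  [load 110/185]
  110 → USB stick 4 (new)  [load 110/185]
  105 → USB stick 5 (new)  [load 105/185]
  95 → USB stick 6 (new)  [load 95/185]
  60 → USB stick 3  [load 170/185]
  60 → USB stick 4  [load 170/185]
  55 → USB stick 2  [load 185/185]
  50 → USB stick 5  [load 155/185]
  50 → USB stick 6  [load 145/185]
  50 → USB stick 7 (new)  [load 50/185]
  40 → USB stick 1  [load 180/185]
  25 → USB stick 5  [load 180/185]
7 USB sticks opened.

7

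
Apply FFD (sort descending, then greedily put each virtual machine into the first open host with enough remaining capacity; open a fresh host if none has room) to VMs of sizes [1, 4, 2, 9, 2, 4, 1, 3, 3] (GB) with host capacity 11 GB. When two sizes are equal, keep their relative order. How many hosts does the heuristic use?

3

Sorted descending: 9, 4, 4, 3, 3, 2, 2, 1, 1.
  9 → host 1 (new)  [load 9/11]
  4 → host 2 (new)  [load 4/11]
  4 → host 2  [load 8/11]
  3 → host 2  [load 11/11]
  3 → host 3 (new)  [load 3/11]
  2 → host 1  [load 11/11]
  2 → host 3  [load 5/11]
  1 → host 3  [load 6/11]
  1 → host 3  [load 7/11]
3 hosts opened.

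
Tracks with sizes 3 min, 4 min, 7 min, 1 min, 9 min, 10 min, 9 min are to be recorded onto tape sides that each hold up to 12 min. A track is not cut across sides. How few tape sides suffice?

4

Total = 10 + 9 + 9 + 7 + 4 + 3 + 1 = 43 min.
Lower bound: ⌈43/12⌉ = 4 tape sides.
A packing using 4 tape sides:
  side 1: 10 + 1 = 11
  side 2: 9 + 3 = 12
  side 3: 9 = 9
  side 4: 7 + 4 = 11
This matches the lower bound, so 4 is optimal.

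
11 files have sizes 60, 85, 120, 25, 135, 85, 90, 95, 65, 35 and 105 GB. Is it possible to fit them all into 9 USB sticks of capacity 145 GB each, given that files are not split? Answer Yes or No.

Yes

A valid assignment using 8 USB sticks:
  USB stick 1: 135 = 135
  USB stick 2: 120 + 25 = 145
  USB stick 3: 105 + 35 = 140
  USB stick 4: 95 = 95
  USB stick 5: 90 = 90
  USB stick 6: 85 + 60 = 145
  USB stick 7: 85 = 85
  USB stick 8: 65 = 65
That uses only 8 ≤ 9, so 9 USB sticks are enough.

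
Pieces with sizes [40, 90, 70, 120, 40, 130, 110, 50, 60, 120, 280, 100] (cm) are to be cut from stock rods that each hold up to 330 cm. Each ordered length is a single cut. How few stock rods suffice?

4

Total = 280 + 130 + 120 + 120 + 110 + 100 + 90 + 70 + 60 + 50 + 40 + 40 = 1210 cm.
Lower bound: ⌈1210/330⌉ = 4 stock rods.
A packing using 4 stock rods:
  stock rod 1: 280 + 50 = 330
  stock rod 2: 130 + 120 + 70 = 320
  stock rod 3: 120 + 110 + 100 = 330
  stock rod 4: 90 + 60 + 40 + 40 = 230
This matches the lower bound, so 4 is optimal.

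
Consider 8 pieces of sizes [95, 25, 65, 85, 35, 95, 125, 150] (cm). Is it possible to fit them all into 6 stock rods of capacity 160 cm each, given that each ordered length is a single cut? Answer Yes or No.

A valid assignment using 5 stock rods:
  stock rod 1: 150 = 150
  stock rod 2: 125 + 35 = 160
  stock rod 3: 95 + 65 = 160
  stock rod 4: 95 + 25 = 120
  stock rod 5: 85 = 85
That uses only 5 ≤ 6, so 6 stock rods are enough.

Yes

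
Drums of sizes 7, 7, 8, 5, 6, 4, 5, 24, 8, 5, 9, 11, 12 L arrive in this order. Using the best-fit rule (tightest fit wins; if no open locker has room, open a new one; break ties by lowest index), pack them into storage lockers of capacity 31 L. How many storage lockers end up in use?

4

  7 → locker 1 (new)  [load 7/31]
  7 → locker 1  [load 14/31]
  8 → locker 1  [load 22/31]
  5 → locker 1  [load 27/31]
  6 → locker 2 (new)  [load 6/31]
  4 → locker 1  [load 31/31]
  5 → locker 2  [load 11/31]
  24 → locker 3 (new)  [load 24/31]
  8 → locker 2  [load 19/31]
  5 → locker 3  [load 29/31]
  9 → locker 2  [load 28/31]
  11 → locker 4 (new)  [load 11/31]
  12 → locker 4  [load 23/31]
4 storage lockers opened.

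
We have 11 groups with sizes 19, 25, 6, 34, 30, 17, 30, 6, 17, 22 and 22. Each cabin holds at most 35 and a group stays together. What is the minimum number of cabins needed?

8

Total = 34 + 30 + 30 + 25 + 22 + 22 + 19 + 17 + 17 + 6 + 6 = 228.
Lower bound: ⌈228/35⌉ = 7 cabins.
A packing using 8 cabins:
  cabin 1: 34 = 34
  cabin 2: 30 = 30
  cabin 3: 30 = 30
  cabin 4: 25 + 6 = 31
  cabin 5: 22 + 6 = 28
  cabin 6: 22 = 22
  cabin 7: 19 = 19
  cabin 8: 17 + 17 = 34
No arrangement into 7 cabins stays within capacity, so 8 is optimal.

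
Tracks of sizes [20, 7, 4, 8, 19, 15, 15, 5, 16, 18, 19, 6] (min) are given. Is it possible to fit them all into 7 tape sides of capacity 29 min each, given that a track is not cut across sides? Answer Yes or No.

Yes

A valid assignment using 7 tape sides:
  side 1: 20 + 8 = 28
  side 2: 19 + 7 = 26
  side 3: 19 + 6 + 4 = 29
  side 4: 18 + 5 = 23
  side 5: 16 = 16
  side 6: 15 = 15
  side 7: 15 = 15
Every load is within 29 min, so 7 tape sides suffice.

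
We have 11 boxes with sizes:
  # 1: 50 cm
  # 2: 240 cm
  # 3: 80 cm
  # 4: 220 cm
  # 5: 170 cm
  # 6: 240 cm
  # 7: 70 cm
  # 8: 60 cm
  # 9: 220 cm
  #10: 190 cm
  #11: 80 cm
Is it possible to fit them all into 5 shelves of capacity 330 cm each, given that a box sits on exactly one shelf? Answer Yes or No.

Total = 1620 cm; ⌈1620/330⌉ = 5.
6 boxes each exceed half the capacity and cannot share a shelf, forcing at least 6 shelves.
At least 6 shelves are required, but only 5 are allowed.

No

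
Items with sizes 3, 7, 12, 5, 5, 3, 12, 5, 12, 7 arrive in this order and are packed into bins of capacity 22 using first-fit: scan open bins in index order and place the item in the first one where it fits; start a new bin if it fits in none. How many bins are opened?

4

  3 → bin 1 (new)  [load 3/22]
  7 → bin 1  [load 10/22]
  12 → bin 1  [load 22/22]
  5 → bin 2 (new)  [load 5/22]
  5 → bin 2  [load 10/22]
  3 → bin 2  [load 13/22]
  12 → bin 3 (new)  [load 12/22]
  5 → bin 2  [load 18/22]
  12 → bin 4 (new)  [load 12/22]
  7 → bin 3  [load 19/22]
4 bins opened.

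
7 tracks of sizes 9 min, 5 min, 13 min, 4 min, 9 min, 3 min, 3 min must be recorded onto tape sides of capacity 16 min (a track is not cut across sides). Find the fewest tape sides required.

3

Total = 13 + 9 + 9 + 5 + 4 + 3 + 3 = 46 min.
Lower bound: ⌈46/16⌉ = 3 tape sides.
A packing using 3 tape sides:
  side 1: 13 + 3 = 16
  side 2: 9 + 5 = 14
  side 3: 9 + 4 + 3 = 16
This matches the lower bound, so 3 is optimal.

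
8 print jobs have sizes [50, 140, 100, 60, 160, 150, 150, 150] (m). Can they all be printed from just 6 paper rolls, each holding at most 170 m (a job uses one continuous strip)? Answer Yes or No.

No

Total = 960 m; ⌈960/170⌉ = 6.
The bound of 6 does not rule out 6, but exhaustive search shows no assignment into 6 paper rolls of capacity 170 m exists — the minimum is 7.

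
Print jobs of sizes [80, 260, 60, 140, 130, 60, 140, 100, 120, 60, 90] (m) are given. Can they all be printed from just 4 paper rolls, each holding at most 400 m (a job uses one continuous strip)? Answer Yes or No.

A valid assignment using 4 paper rolls:
  roll 1: 260 + 140 = 400
  roll 2: 140 + 130 + 120 = 390
  roll 3: 100 + 90 + 80 + 60 + 60 = 390
  roll 4: 60 = 60
Every load is within 400 m, so 4 paper rolls suffice.

Yes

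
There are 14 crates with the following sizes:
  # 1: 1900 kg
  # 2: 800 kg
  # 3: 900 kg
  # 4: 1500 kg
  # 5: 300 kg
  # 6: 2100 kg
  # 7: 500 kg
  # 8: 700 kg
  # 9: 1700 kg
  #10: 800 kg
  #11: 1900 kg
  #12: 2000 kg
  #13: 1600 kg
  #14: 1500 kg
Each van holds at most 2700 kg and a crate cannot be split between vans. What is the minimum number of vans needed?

8

Total = 2100 + 2000 + 1900 + 1900 + 1700 + 1600 + 1500 + 1500 + 900 + 800 + 800 + 700 + 500 + 300 = 18200 kg.
Lower bound: ⌈18200/2700⌉ = 7 vans.
Also, 8 crates each exceed 1350 kg, and no two of those can share a van, so at least 8 vans are needed.
A packing using 8 vans:
  van 1: 2100 + 500 = 2600
  van 2: 2000 + 700 = 2700
  van 3: 1900 + 800 = 2700
  van 4: 1900 + 800 = 2700
  van 5: 1700 + 900 = 2600
  van 6: 1600 + 300 = 1900
  van 7: 1500 = 1500
  van 8: 1500 = 1500
This matches the lower bound, so 8 is optimal.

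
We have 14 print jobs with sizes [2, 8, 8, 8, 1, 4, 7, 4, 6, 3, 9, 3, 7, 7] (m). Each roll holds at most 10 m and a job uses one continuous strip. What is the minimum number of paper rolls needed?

Total = 9 + 8 + 8 + 8 + 7 + 7 + 7 + 6 + 4 + 4 + 3 + 3 + 2 + 1 = 77 m.
Lower bound: ⌈77/10⌉ = 8 paper rolls.
A packing using 9 paper rolls:
  roll 1: 9 + 1 = 10
  roll 2: 8 + 2 = 10
  roll 3: 8 = 8
  roll 4: 8 = 8
  roll 5: 7 + 3 = 10
  roll 6: 7 + 3 = 10
  roll 7: 7 = 7
  roll 8: 6 + 4 = 10
  roll 9: 4 = 4
No arrangement into 8 paper rolls stays within capacity, so 9 is optimal.

9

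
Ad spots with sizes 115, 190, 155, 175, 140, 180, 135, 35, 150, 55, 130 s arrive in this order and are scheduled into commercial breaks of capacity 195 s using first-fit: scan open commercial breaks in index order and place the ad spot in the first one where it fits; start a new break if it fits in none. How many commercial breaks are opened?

  115 → break 1 (new)  [load 115/195]
  190 → break 2 (new)  [load 190/195]
  155 → break 3 (new)  [load 155/195]
  175 → break 4 (new)  [load 175/195]
  140 → break 5 (new)  [load 140/195]
  180 → break 6 (new)  [load 180/195]
  135 → break 7 (new)  [load 135/195]
  35 → break 1  [load 150/195]
  150 → break 8 (new)  [load 150/195]
  55 → break 5  [load 195/195]
  130 → break 9 (new)  [load 130/195]
9 commercial breaks opened.

9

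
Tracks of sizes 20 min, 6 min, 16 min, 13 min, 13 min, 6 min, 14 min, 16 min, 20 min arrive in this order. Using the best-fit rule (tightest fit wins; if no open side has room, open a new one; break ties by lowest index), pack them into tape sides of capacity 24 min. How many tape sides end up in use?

7

  20 → side 1 (new)  [load 20/24]
  6 → side 2 (new)  [load 6/24]
  16 → side 2  [load 22/24]
  13 → side 3 (new)  [load 13/24]
  13 → side 4 (new)  [load 13/24]
  6 → side 3  [load 19/24]
  14 → side 5 (new)  [load 14/24]
  16 → side 6 (new)  [load 16/24]
  20 → side 7 (new)  [load 20/24]
7 tape sides opened.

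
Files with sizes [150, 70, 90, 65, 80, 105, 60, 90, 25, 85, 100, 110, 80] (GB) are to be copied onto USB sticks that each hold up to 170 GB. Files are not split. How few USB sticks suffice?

Total = 150 + 110 + 105 + 100 + 90 + 90 + 85 + 80 + 80 + 70 + 65 + 60 + 25 = 1110 GB.
Lower bound: ⌈1110/170⌉ = 7 USB sticks.
A packing using 7 USB sticks:
  USB stick 1: 150 = 150
  USB stick 2: 110 + 60 = 170
  USB stick 3: 105 + 65 = 170
  USB stick 4: 100 + 70 = 170
  USB stick 5: 90 + 80 = 170
  USB stick 6: 90 + 80 = 170
  USB stick 7: 85 + 25 = 110
This matches the lower bound, so 7 is optimal.

7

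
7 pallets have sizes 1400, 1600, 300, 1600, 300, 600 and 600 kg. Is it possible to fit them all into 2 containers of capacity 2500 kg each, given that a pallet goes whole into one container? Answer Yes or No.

Total = 6400 kg; ⌈6400/2500⌉ = 3.
At least 3 containers are required, but only 2 are allowed.

No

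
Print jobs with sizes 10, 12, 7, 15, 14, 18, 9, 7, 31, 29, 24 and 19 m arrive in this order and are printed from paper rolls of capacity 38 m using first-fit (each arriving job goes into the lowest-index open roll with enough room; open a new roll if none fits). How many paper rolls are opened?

6

  10 → roll 1 (new)  [load 10/38]
  12 → roll 1  [load 22/38]
  7 → roll 1  [load 29/38]
  15 → roll 2 (new)  [load 15/38]
  14 → roll 2  [load 29/38]
  18 → roll 3 (new)  [load 18/38]
  9 → roll 1  [load 38/38]
  7 → roll 2  [load 36/38]
  31 → roll 4 (new)  [load 31/38]
  29 → roll 5 (new)  [load 29/38]
  24 → roll 6 (new)  [load 24/38]
  19 → roll 3  [load 37/38]
6 paper rolls opened.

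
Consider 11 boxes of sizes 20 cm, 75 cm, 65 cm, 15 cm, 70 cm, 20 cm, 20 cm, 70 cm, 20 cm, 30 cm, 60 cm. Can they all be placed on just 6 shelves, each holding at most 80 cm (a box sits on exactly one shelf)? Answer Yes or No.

No

Total = 465 cm; ⌈465/80⌉ = 6.
The bound of 6 does not rule out 6, but exhaustive search shows no assignment into 6 shelves of capacity 80 cm exists — the minimum is 7.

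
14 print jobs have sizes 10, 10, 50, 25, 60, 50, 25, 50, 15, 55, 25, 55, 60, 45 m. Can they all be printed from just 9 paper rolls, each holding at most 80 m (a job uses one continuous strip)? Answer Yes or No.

Yes

A valid assignment using 8 paper rolls:
  roll 1: 60 + 15 = 75
  roll 2: 60 + 10 + 10 = 80
  roll 3: 55 + 25 = 80
  roll 4: 55 + 25 = 80
  roll 5: 50 + 25 = 75
  roll 6: 50 = 50
  roll 7: 50 = 50
  roll 8: 45 = 45
That uses only 8 ≤ 9, so 9 paper rolls are enough.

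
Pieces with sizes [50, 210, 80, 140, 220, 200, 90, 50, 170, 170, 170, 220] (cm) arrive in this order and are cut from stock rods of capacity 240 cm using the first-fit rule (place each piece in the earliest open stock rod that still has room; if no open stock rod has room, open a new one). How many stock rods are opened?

9

  50 → stock rod 1 (new)  [load 50/240]
  210 → stock rod 2 (new)  [load 210/240]
  80 → stock rod 1  [load 130/240]
  140 → stock rod 3 (new)  [load 140/240]
  220 → stock rod 4 (new)  [load 220/240]
  200 → stock rod 5 (new)  [load 200/240]
  90 → stock rod 1  [load 220/240]
  50 → stock rod 3  [load 190/240]
  170 → stock rod 6 (new)  [load 170/240]
  170 → stock rod 7 (new)  [load 170/240]
  170 → stock rod 8 (new)  [load 170/240]
  220 → stock rod 9 (new)  [load 220/240]
9 stock rods opened.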